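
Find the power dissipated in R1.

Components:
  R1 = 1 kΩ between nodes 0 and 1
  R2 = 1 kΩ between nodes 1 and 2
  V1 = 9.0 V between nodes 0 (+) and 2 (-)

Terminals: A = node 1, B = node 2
Nodal analysis, taking node 2 as the 0 V reference.
Source V1 fixes V_0 = 9 V.
KCL at each unknown node (sum of currents leaving = 0; resistances in Ω):
  Node 1: (V_1 - 9)/1000 + (V_1 - 0)/1000 = 0
Collecting terms: 0.002 × V_1 = 0.009  =>  V_1 = 4.5 V
I_R1 = (V_0 - V_1)/R1 = (9 - 4.5)/1000 = 0.0045 A
P_R1 = I_R1² × R1 = (0.0045)² × 1000 = 0.02025 W

Final answer: 0.02025 W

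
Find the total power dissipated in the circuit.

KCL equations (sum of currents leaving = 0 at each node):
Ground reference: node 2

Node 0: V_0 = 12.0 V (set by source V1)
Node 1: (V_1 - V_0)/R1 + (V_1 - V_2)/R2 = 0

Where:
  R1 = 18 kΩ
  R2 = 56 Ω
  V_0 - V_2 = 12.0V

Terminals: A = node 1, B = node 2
Nodal analysis, taking node 2 as the 0 V reference.
Source V1 fixes V_0 = 12 V.
KCL at each unknown node (sum of currents leaving = 0; resistances in Ω):
  Node 1: (V_1 - 12)/18000 + (V_1 - 0)/56 = 0
Collecting terms: 0.01791 × V_1 = 0.0006667  =>  V_1 = 0.03722 V
Power in each resistor, P = (ΔV)²/R:
  P_R1 = (12 - 0.03722)²/18000 = 0.00795 W
  P_R2 = (0.03722 - 0)²/56 = 0.00002473 W
P_total = P_R1 + P_R2 = 0.007975 W

Final answer: 0.007975 W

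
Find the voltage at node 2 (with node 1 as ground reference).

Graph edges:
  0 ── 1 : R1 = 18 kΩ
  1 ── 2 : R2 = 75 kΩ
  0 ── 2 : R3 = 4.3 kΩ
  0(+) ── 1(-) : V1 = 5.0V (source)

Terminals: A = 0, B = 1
Nodal analysis, taking node 1 as the 0 V reference.
Source V1 fixes V_0 = 5 V.
KCL at each unknown node (sum of currents leaving = 0; resistances in Ω):
  Node 2: (V_2 - 0)/75000 + (V_2 - 5)/4300 = 0
Collecting terms: 0.0002459 × V_2 = 0.001163  =>  V_2 = 4.729 V
The requested potential is V_2 = 4.729 V.

Final answer: V_2 = 4.729 V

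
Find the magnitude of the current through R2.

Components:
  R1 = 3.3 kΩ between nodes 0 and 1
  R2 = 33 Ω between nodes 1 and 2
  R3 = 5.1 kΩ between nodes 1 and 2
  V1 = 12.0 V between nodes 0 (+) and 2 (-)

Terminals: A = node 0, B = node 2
Nodal analysis, taking node 2 as the 0 V reference.
Source V1 fixes V_0 = 12 V.
KCL at each unknown node (sum of currents leaving = 0; resistances in Ω):
  Node 1: (V_1 - 12)/3300 + (V_1 - 0)/33 + (V_1 - 0)/5100 = 0
Collecting terms: 0.0308 × V_1 = 0.003636  =>  V_1 = 0.1181 V
I_R2 = (V_1 - V_2)/R2 = (0.1181 - 0)/33 = 0.003577 A
|I_R2| = 0.003577 A

Final answer: |I_R2| = 0.003577 A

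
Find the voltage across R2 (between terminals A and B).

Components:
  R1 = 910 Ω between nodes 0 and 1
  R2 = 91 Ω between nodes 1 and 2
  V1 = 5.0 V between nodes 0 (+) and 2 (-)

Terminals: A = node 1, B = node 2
R1 and R2 are in series across V1 (node 0 → node 1 → node 2), and the output A–B is taken across R2, so this is a voltage divider.
Series current: I = V1/(R1 + R2) = 5/(910 + 91) = 5/1001 = 0.004995 A
V_R2 = I × R2 = V1 × R2/(R1 + R2) = 5 × 91/1001 = 0.4545 V

Final answer: 0.4545 V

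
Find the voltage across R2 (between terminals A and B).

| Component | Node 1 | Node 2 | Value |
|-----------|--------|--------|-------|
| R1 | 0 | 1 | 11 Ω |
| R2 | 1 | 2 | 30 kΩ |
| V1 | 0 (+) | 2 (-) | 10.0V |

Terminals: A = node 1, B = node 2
R1 and R2 are in series across V1 (node 0 → node 1 → node 2), and the output A–B is taken across R2, so this is a voltage divider.
Series current: I = V1/(R1 + R2) = 10/(11 + 30000) = 10/30010 = 0.0003332 A
V_R2 = I × R2 = V1 × R2/(R1 + R2) = 10 × 30000/30010 = 9.996 V

Final answer: 9.996 V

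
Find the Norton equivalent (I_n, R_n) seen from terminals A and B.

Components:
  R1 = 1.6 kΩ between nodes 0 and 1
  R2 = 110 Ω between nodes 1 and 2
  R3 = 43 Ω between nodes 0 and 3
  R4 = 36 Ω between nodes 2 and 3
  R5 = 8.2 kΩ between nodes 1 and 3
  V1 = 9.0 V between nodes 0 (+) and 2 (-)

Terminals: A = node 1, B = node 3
Find the Thévenin equivalent first; then I_n = V_th/R_th and R_n = R_th.
Step 1 — V_th is the open-circuit voltage V_A - V_B (nothing connected across the terminals).
Nodal analysis, taking node 2 as the 0 V reference.
Source V1 fixes V_0 = 9 V.
KCL at each unknown node (sum of currents leaving = 0; resistances in Ω):
  Node 1: (V_1 - 9)/1600 + (V_1 - 0)/110 + (V_1 - V_3)/8200 = 0
  Node 3: (V_3 - 9)/43 + (V_3 - 0)/36 + (V_3 - V_1)/8200 = 0
Collecting terms (coefficients in siemens):
  0.009838·V_1 - 0.000122·V_3 = 0.005625
  0.05116·V_3 - 0.000122·V_1 = 0.2093
Determinant D = (0.009838)(0.05116) - (-0.000122)(-0.000122) = 0.0005032
V_1 = [(0.005625)(0.05116) - (-0.000122)(0.2093)]/D = 0.6225 V
V_3 = [(0.009838)(0.2093) - (0.005625)(-0.000122)]/D = 4.093 V
V_th = V_1 - V_3 = 0.6225 - 4.093 = -3.47 V
Step 2 — R_th: zero the source — replace V1 by a short circuit (node 2 merges into node 0) — and find the resistance seen between A (node 1) and B (node 3).
Reduce the network between node 1 (A) and node 3 (B) by series/parallel combination:
  Rp1 = R1 ‖ R2 (parallel, both between nodes 0 and 1) = 1/(1/1600 + 1/110) = 102.9 Ω
  Rp2 = R3 ‖ R4 (parallel, both between nodes 0 and 3) = 1/(1/43 + 1/36) = 19.59 Ω
  Rs1 = Rp1 + Rp2 (series, joined only at node 0) = 102.9 + 19.59 = 122.5 Ω
  Rp3 = R5 ‖ Rs1 (parallel, both between nodes 1 and 3) = 1/(1/8200 + 1/122.5) = 120.7 Ω
R_th = 120.7 Ω
I_n = V_th/R_th = -3.47/120.7 = -0.02875 A, and R_n = R_th = 120.7 Ω

Final answer: I_n = -0.02875 A, R_n = 120.7 Ω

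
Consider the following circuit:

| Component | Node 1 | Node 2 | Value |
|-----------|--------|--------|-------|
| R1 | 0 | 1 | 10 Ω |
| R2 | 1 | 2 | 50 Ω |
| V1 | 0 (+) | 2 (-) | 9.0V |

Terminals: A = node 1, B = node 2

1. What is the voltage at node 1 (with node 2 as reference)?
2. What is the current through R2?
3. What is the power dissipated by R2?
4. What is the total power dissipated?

Nodal analysis, taking node 2 as the 0 V reference.
Source V1 fixes V_0 = 9 V.
KCL at each unknown node (sum of currents leaving = 0; resistances in Ω):
  Node 1: (V_1 - 9)/10 + (V_1 - 0)/50 = 0
Collecting terms: 0.12 × V_1 = 0.9  =>  V_1 = 7.5 V
Part 1:
  Read off the nodal solution: V_1 = 7.5 V
Part 2:
  I_R2 = (V_1 - V_2)/R2 = (7.5 - 0)/50 = 0.15 A
  Magnitude: I_R2 = 0.15 A
Part 3:
  I_R2 = (V_1 - V_2)/R2 = (7.5 - 0)/50 = 0.15 A
  P_R2 = I_R2² × R2 = (0.15)² × 50 = 1.125 W
Part 4:
  Power in each resistor, P = (ΔV)²/R:
    P_R1 = (9 - 7.5)²/10 = 0.225 W
    P_R2 = (7.5 - 0)²/50 = 1.125 W
  P_total = P_R1 + P_R2 = 1.35 W

Final answers:
1. V_1 = 7.5 V
2. I_R2 = 0.15 A
3. P_R2 = 1.125 W
4. P_total = 1.35 W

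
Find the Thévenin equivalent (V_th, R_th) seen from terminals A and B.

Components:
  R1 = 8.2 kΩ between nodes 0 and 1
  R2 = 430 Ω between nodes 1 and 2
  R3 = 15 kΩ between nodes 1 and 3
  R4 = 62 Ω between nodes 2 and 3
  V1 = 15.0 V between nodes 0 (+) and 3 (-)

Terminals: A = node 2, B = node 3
Step 1 — V_th is the open-circuit voltage V_A - V_B (nothing connected across the terminals).
Nodal analysis, taking node 3 as the 0 V reference.
Source V1 fixes V_0 = 15 V.
KCL at each unknown node (sum of currents leaving = 0; resistances in Ω):
  Node 1: (V_1 - 15)/8200 + (V_1 - V_2)/430 + (V_1 - 0)/15000 = 0
  Node 2: (V_2 - V_1)/430 + (V_2 - 0)/62 = 0
Collecting terms (coefficients in siemens):
  0.002514·V_1 - 0.002326·V_2 = 0.001829
  0.01845·V_2 - 0.002326·V_1 = 0
Determinant D = (0.002514)(0.01845) - (-0.002326)(-0.002326) = 0.00004099
V_1 = [(0.001829)(0.01845) - (-0.002326)(0)]/D = 0.8236 V
V_2 = [(0.002514)(0) - (0.001829)(-0.002326)]/D = 0.1038 V
V_th = V_2 - V_3 = 0.1038 - 0 = 0.1038 V
Step 2 — R_th: zero the source — replace V1 by a short circuit (node 3 merges into node 0) — and find the resistance seen between A (node 2) and B (node 0).
Reduce the network between node 2 (A) and node 0 (B) by series/parallel combination:
  Rp1 = R1 ‖ R3 (parallel, both between nodes 0 and 1) = 1/(1/8200 + 1/15000) = 5302 Ω
  Rs1 = R2 + Rp1 (series, joined only at node 1) = 430 + 5302 = 5732 Ω
  Rp2 = R4 ‖ Rs1 (parallel, both between nodes 0 and 2) = 1/(1/62 + 1/5732) = 61.34 Ω
R_th = 61.34 Ω

Final answer: V_th = 0.1038 V, R_th = 61.34 Ω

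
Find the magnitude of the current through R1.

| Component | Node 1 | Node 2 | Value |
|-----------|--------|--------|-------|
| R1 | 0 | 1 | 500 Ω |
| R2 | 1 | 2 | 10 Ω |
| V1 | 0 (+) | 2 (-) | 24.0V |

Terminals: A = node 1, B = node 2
Nodal analysis, taking node 2 as the 0 V reference.
Source V1 fixes V_0 = 24 V.
KCL at each unknown node (sum of currents leaving = 0; resistances in Ω):
  Node 1: (V_1 - 24)/500 + (V_1 - 0)/10 = 0
Collecting terms: 0.102 × V_1 = 0.048  =>  V_1 = 0.4706 V
I_R1 = (V_0 - V_1)/R1 = (24 - 0.4706)/500 = 0.04706 A
|I_R1| = 0.04706 A

Final answer: |I_R1| = 0.04706 A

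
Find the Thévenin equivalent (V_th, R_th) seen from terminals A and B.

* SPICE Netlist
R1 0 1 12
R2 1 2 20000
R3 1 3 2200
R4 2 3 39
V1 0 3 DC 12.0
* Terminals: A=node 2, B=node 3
Step 1 — V_th is the open-circuit voltage V_A - V_B (nothing connected across the terminals).
Nodal analysis, taking node 3 as the 0 V reference.
Source V1 fixes V_0 = 12 V.
KCL at each unknown node (sum of currents leaving = 0; resistances in Ω):
  Node 1: (V_1 - 12)/12 + (V_1 - V_2)/20000 + (V_1 - 0)/2200 = 0
  Node 2: (V_2 - V_1)/20000 + (V_2 - 0)/39 = 0
Collecting terms (coefficients in siemens):
  0.08384·V_1 - 0.00005·V_2 = 1
  0.02569·V_2 - 0.00005·V_1 = 0
Determinant D = (0.08384)(0.02569) - (-0.00005)(-0.00005) = 0.002154
V_1 = [(1)(0.02569) - (-0.00005)(0)]/D = 11.93 V
V_2 = [(0.08384)(0) - (1)(-0.00005)]/D = 0.02321 V
V_th = V_2 - V_3 = 0.02321 - 0 = 0.02321 V
Step 2 — R_th: zero the source — replace V1 by a short circuit (node 3 merges into node 0) — and find the resistance seen between A (node 2) and B (node 0).
Reduce the network between node 2 (A) and node 0 (B) by series/parallel combination:
  Rp1 = R1 ‖ R3 (parallel, both between nodes 0 and 1) = 1/(1/12 + 1/2200) = 11.93 Ω
  Rs1 = R2 + Rp1 (series, joined only at node 1) = 20000 + 11.93 = 20010 Ω
  Rp2 = R4 ‖ Rs1 (parallel, both between nodes 0 and 2) = 1/(1/39 + 1/20010) = 38.92 Ω
R_th = 38.92 Ω

Final answer: V_th = 0.02321 V, R_th = 38.92 Ω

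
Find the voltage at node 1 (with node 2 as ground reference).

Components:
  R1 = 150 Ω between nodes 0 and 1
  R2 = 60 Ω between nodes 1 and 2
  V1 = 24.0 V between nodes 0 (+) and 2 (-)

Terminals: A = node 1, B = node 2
Nodal analysis, taking node 2 as the 0 V reference.
Source V1 fixes V_0 = 24 V.
KCL at each unknown node (sum of currents leaving = 0; resistances in Ω):
  Node 1: (V_1 - 24)/150 + (V_1 - 0)/60 = 0
Collecting terms: 0.02333 × V_1 = 0.16  =>  V_1 = 6.857 V
The requested potential is V_1 = 6.857 V.

Final answer: V_1 = 6.857 V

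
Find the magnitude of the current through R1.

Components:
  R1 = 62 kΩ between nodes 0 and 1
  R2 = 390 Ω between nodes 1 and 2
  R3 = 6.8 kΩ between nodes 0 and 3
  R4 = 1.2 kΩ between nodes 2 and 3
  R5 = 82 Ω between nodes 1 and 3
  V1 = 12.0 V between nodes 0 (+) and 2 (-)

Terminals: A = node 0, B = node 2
Nodal analysis, taking node 2 as the 0 V reference.
Source V1 fixes V_0 = 12 V.
KCL at each unknown node (sum of currents leaving = 0; resistances in Ω):
  Node 1: (V_1 - 12)/62000 + (V_1 - 0)/390 + (V_1 - V_3)/82 = 0
  Node 3: (V_3 - 12)/6800 + (V_3 - 0)/1200 + (V_3 - V_1)/82 = 0
Collecting terms (coefficients in siemens):
  0.01478·V_1 - 0.0122·V_3 = 0.0001935
  0.01318·V_3 - 0.0122·V_1 = 0.001765
Determinant D = (0.01478)(0.01318) - (-0.0122)(-0.0122) = 0.00004595
V_1 = [(0.0001935)(0.01318) - (-0.0122)(0.001765)]/D = 0.5238 V
V_3 = [(0.01478)(0.001765) - (0.0001935)(-0.0122)]/D = 0.6188 V
I_R1 = (V_0 - V_1)/R1 = (12 - 0.5238)/62000 = 0.0001851 A
|I_R1| = 0.0001851 A

Final answer: |I_R1| = 0.0001851 A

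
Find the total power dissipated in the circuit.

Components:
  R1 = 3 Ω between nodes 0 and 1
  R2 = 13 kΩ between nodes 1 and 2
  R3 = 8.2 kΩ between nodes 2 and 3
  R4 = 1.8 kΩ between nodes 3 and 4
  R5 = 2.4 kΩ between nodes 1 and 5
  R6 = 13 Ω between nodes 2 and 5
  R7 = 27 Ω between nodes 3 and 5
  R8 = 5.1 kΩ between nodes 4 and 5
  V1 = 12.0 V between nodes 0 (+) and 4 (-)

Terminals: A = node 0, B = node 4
Nodal analysis, taking node 4 as the 0 V reference.
Source V1 fixes V_0 = 12 V.
KCL at each unknown node (sum of currents leaving = 0; resistances in Ω):
  Node 1: (V_1 - 12)/3 + (V_1 - V_2)/13000 + (V_1 - V_5)/2400 = 0
  Node 2: (V_2 - V_1)/13000 + (V_2 - V_3)/8200 + (V_2 - V_5)/13 = 0
  Node 3: (V_3 - V_2)/8200 + (V_3 - 0)/1800 + (V_3 - V_5)/27 = 0
  Node 5: (V_5 - V_1)/2400 + (V_5 - V_2)/13 + (V_5 - V_3)/27 + (V_5 - 0)/5100 = 0
Collecting terms (coefficients in siemens):
  0.3338·V_1 - 0.00007692·V_2 - 0.0004167·V_5 = 4
  0.07712·V_2 - 0.00007692·V_1 - 0.000122·V_3 - 0.07692·V_5 = 0
  0.03771·V_3 - 0.000122·V_2 - 0.03704·V_5 = 0
  0.1146·V_5 - 0.0004167·V_1 - 0.07692·V_2 - 0.03704·V_3 = 0
Solving these 4 simultaneous equations (Gaussian elimination) gives:
  V_1 = 11.99 V, V_2 = 4.79 V, V_3 = 4.713 V, V_5 = 4.783 V
Power in each resistor, P = (ΔV)²/R:
  P_R1 = (12 - 11.99)²/3 = 0.00003794 W
  P_R2 = (11.99 - 4.79)²/13000 = 0.003986 W
  P_R3 = (4.79 - 4.713)²/8200 = 0.0000007328 W
  P_R4 = (4.713 - 0)²/1800 = 0.01234 W
  P_R5 = (11.99 - 4.783)²/2400 = 0.02164 W
  P_R6 = (4.79 - 4.783)²/13 = 0.000003851 W
  P_R7 = (4.713 - 4.783)²/27 = 0.0001838 W
  P_R8 = (0 - 4.783)²/5100 = 0.004486 W
P_total = P_R1 + P_R2 + P_R3 + P_R4 + P_R5 + P_R6 + P_R7 + P_R8 = 0.04267 W

Final answer: 0.04267 W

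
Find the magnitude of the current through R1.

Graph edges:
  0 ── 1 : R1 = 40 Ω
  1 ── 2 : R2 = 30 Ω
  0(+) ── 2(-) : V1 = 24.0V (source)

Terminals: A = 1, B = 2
Nodal analysis, taking node 2 as the 0 V reference.
Source V1 fixes V_0 = 24 V.
KCL at each unknown node (sum of currents leaving = 0; resistances in Ω):
  Node 1: (V_1 - 24)/40 + (V_1 - 0)/30 = 0
Collecting terms: 0.05833 × V_1 = 0.6  =>  V_1 = 10.29 V
I_R1 = (V_0 - V_1)/R1 = (24 - 10.29)/40 = 0.3429 A
|I_R1| = 0.3429 A

Final answer: |I_R1| = 0.3429 A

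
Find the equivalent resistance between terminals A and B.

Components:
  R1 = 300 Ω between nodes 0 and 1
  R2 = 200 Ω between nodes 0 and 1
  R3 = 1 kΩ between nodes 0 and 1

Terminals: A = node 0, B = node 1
Reduce the network between node 0 (A) and node 1 (B) by series/parallel combination:
  Rp1 = R1 ‖ R2 ‖ R3 (parallel, all between nodes 0 and 1) = 1/(1/300 + 1/200 + 1/1000) = 107.1 Ω
R_eq = 107.1 Ω

Final answer: 107.1 Ω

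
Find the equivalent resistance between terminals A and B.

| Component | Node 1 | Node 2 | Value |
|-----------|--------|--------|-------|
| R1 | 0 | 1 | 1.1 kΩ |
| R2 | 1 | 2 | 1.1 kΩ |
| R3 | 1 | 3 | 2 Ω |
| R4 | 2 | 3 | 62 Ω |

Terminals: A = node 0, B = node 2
Reduce the network between node 0 (A) and node 2 (B) by series/parallel combination:
  Rs1 = R3 + R4 (series, joined only at node 3) = 2 + 62 = 64 Ω
  Rp1 = R2 ‖ Rs1 (parallel, both between nodes 1 and 2) = 1/(1/1100 + 1/64) = 60.48 Ω
  Rs2 = R1 + Rp1 (series, joined only at node 1) = 1100 + 60.48 = 1160 Ω
R_eq = 1.16 kΩ

Final answer: 1.16 kΩ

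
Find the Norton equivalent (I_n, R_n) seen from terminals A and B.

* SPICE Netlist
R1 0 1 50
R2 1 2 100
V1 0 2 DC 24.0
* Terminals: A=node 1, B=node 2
Find the Thévenin equivalent first; then I_n = V_th/R_th and R_n = R_th.
Step 1 — V_th is the open-circuit voltage V_A - V_B (nothing connected across the terminals).
Nodal analysis, taking node 2 as the 0 V reference.
Source V1 fixes V_0 = 24 V.
KCL at each unknown node (sum of currents leaving = 0; resistances in Ω):
  Node 1: (V_1 - 24)/50 + (V_1 - 0)/100 = 0
Collecting terms: 0.03 × V_1 = 0.48  =>  V_1 = 16 V
V_th = V_1 - V_2 = 16 - 0 = 16 V
Step 2 — R_th: zero the source — replace V1 by a short circuit (node 2 merges into node 0) — and find the resistance seen between A (node 1) and B (node 0).
Reduce the network between node 1 (A) and node 0 (B) by series/parallel combination:
  Rp1 = R1 ‖ R2 (parallel, both between nodes 0 and 1) = 1/(1/50 + 1/100) = 33.33 Ω
R_th = 33.33 Ω
I_n = V_th/R_th = 16/33.33 = 0.48 A, and R_n = R_th = 33.33 Ω

Final answer: I_n = 0.48 A, R_n = 33.33 Ω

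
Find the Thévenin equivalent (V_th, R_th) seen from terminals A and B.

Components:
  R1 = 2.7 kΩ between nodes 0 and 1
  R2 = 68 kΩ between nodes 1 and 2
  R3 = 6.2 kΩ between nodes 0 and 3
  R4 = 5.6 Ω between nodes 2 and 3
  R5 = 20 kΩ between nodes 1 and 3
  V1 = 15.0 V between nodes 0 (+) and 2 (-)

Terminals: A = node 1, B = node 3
Step 1 — V_th is the open-circuit voltage V_A - V_B (nothing connected across the terminals).
Nodal analysis, taking node 2 as the 0 V reference.
Source V1 fixes V_0 = 15 V.
KCL at each unknown node (sum of currents leaving = 0; resistances in Ω):
  Node 1: (V_1 - 15)/2700 + (V_1 - 0)/68000 + (V_1 - V_3)/20000 = 0
  Node 3: (V_3 - 15)/6200 + (V_3 - 0)/5.6 + (V_3 - V_1)/20000 = 0
Collecting terms (coefficients in siemens):
  0.0004351·V_1 - 0.00005·V_3 = 0.005556
  0.1788·V_3 - 0.00005·V_1 = 0.002419
Determinant D = (0.0004351)(0.1788) - (-0.00005)(-0.00005) = 0.00007778
V_1 = [(0.005556)(0.1788) - (-0.00005)(0.002419)]/D = 12.77 V
V_3 = [(0.0004351)(0.002419) - (0.005556)(-0.00005)]/D = 0.0171 V
V_th = V_1 - V_3 = 12.77 - 0.0171 = 12.75 V
Step 2 — R_th: zero the source — replace V1 by a short circuit (node 2 merges into node 0) — and find the resistance seen between A (node 1) and B (node 3).
Reduce the network between node 1 (A) and node 3 (B) by series/parallel combination:
  Rp1 = R1 ‖ R2 (parallel, both between nodes 0 and 1) = 1/(1/2700 + 1/68000) = 2597 Ω
  Rp2 = R3 ‖ R4 (parallel, both between nodes 0 and 3) = 1/(1/6200 + 1/5.6) = 5.595 Ω
  Rs1 = Rp1 + Rp2 (series, joined only at node 0) = 2597 + 5.595 = 2602 Ω
  Rp3 = R5 ‖ Rs1 (parallel, both between nodes 1 and 3) = 1/(1/20000 + 1/2602) = 2303 Ω
R_th = 2.303 kΩ

Final answer: V_th = 12.75 V, R_th = 2.303 kΩ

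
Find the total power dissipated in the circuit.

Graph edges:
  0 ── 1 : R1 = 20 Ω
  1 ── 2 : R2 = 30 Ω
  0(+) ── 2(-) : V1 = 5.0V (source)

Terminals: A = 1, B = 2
Nodal analysis, taking node 2 as the 0 V reference.
Source V1 fixes V_0 = 5 V.
KCL at each unknown node (sum of currents leaving = 0; resistances in Ω):
  Node 1: (V_1 - 5)/20 + (V_1 - 0)/30 = 0
Collecting terms: 0.08333 × V_1 = 0.25  =>  V_1 = 3 V
Power in each resistor, P = (ΔV)²/R:
  P_R1 = (5 - 3)²/20 = 0.2 W
  P_R2 = (3 - 0)²/30 = 0.3 W
P_total = P_R1 + P_R2 = 0.5 W

Final answer: 0.5 W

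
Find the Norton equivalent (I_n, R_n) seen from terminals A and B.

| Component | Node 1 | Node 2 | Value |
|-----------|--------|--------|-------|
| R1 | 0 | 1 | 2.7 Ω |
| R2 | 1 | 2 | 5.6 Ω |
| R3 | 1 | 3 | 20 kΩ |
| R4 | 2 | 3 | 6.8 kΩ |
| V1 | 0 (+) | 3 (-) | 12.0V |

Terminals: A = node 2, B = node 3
Find the Thévenin equivalent first; then I_n = V_th/R_th and R_n = R_th.
Step 1 — V_th is the open-circuit voltage V_A - V_B (nothing connected across the terminals).
Nodal analysis, taking node 3 as the 0 V reference.
Source V1 fixes V_0 = 12 V.
KCL at each unknown node (sum of currents leaving = 0; resistances in Ω):
  Node 1: (V_1 - 12)/2.7 + (V_1 - V_2)/5.6 + (V_1 - 0)/20000 = 0
  Node 2: (V_2 - V_1)/5.6 + (V_2 - 0)/6800 = 0
Collecting terms (coefficients in siemens):
  0.549·V_1 - 0.1786·V_2 = 4.444
  0.1787·V_2 - 0.1786·V_1 = 0
Determinant D = (0.549)(0.1787) - (-0.1786)(-0.1786) = 0.06623
V_1 = [(4.444)(0.1787) - (-0.1786)(0)]/D = 11.99 V
V_2 = [(0.549)(0) - (4.444)(-0.1786)]/D = 11.98 V
V_th = V_2 - V_3 = 11.98 - 0 = 11.98 V
Step 2 — R_th: zero the source — replace V1 by a short circuit (node 3 merges into node 0) — and find the resistance seen between A (node 2) and B (node 0).
Reduce the network between node 2 (A) and node 0 (B) by series/parallel combination:
  Rp1 = R1 ‖ R3 (parallel, both between nodes 0 and 1) = 1/(1/2.7 + 1/20000) = 2.7 Ω
  Rs1 = R2 + Rp1 (series, joined only at node 1) = 5.6 + 2.7 = 8.3 Ω
  Rp2 = R4 ‖ Rs1 (parallel, both between nodes 0 and 2) = 1/(1/6800 + 1/8.3) = 8.29 Ω
R_th = 8.29 Ω
I_n = V_th/R_th = 11.98/8.29 = 1.446 A, and R_n = R_th = 8.29 Ω

Final answer: I_n = 1.446 A, R_n = 8.29 Ω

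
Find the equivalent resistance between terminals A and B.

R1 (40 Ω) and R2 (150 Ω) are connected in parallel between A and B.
Reduce the network between node 0 (A) and node 1 (B) by series/parallel combination:
  Rp1 = R1 ‖ R2 (parallel, both between nodes 0 and 1) = 1/(1/40 + 1/150) = 31.58 Ω
R_eq = 31.58 Ω

Final answer: 31.58 Ω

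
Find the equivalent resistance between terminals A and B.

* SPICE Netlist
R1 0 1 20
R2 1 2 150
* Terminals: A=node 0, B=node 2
Reduce the network between node 0 (A) and node 2 (B) by series/parallel combination:
  Rs1 = R1 + R2 (series, joined only at node 1) = 20 + 150 = 170 Ω
R_eq = 170 Ω

Final answer: 170 Ω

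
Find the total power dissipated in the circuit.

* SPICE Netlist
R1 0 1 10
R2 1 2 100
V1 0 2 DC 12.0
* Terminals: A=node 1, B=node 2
Nodal analysis, taking node 2 as the 0 V reference.
Source V1 fixes V_0 = 12 V.
KCL at each unknown node (sum of currents leaving = 0; resistances in Ω):
  Node 1: (V_1 - 12)/10 + (V_1 - 0)/100 = 0
Collecting terms: 0.11 × V_1 = 1.2  =>  V_1 = 10.91 V
Power in each resistor, P = (ΔV)²/R:
  P_R1 = (12 - 10.91)²/10 = 0.119 W
  P_R2 = (10.91 - 0)²/100 = 1.19 W
P_total = P_R1 + P_R2 = 1.309 W

Final answer: 1.309 W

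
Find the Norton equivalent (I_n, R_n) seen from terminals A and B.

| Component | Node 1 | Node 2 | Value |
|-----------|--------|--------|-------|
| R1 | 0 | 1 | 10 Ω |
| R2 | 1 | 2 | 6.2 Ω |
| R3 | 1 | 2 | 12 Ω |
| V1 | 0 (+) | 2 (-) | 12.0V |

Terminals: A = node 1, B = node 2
Find the Thévenin equivalent first; then I_n = V_th/R_th and R_n = R_th.
Step 1 — V_th is the open-circuit voltage V_A - V_B (nothing connected across the terminals).
Nodal analysis, taking node 2 as the 0 V reference.
Source V1 fixes V_0 = 12 V.
KCL at each unknown node (sum of currents leaving = 0; resistances in Ω):
  Node 1: (V_1 - 12)/10 + (V_1 - 0)/6.2 + (V_1 - 0)/12 = 0
Collecting terms: 0.3446 × V_1 = 1.2  =>  V_1 = 3.482 V
V_th = V_1 - V_2 = 3.482 - 0 = 3.482 V
Step 2 — R_th: zero the source — replace V1 by a short circuit (node 2 merges into node 0) — and find the resistance seen between A (node 1) and B (node 0).
Reduce the network between node 1 (A) and node 0 (B) by series/parallel combination:
  Rp1 = R1 ‖ R2 ‖ R3 (parallel, all between nodes 0 and 1) = 1/(1/10 + 1/6.2 + 1/12) = 2.902 Ω
R_th = 2.902 Ω
I_n = V_th/R_th = 3.482/2.902 = 1.2 A, and R_n = R_th = 2.902 Ω

Final answer: I_n = 1.2 A, R_n = 2.902 Ω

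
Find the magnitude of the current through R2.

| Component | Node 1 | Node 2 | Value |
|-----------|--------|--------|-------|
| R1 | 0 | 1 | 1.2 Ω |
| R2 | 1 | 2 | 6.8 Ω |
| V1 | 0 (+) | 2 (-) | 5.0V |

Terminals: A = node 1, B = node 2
Nodal analysis, taking node 2 as the 0 V reference.
Source V1 fixes V_0 = 5 V.
KCL at each unknown node (sum of currents leaving = 0; resistances in Ω):
  Node 1: (V_1 - 5)/1.2 + (V_1 - 0)/6.8 = 0
Collecting terms: 0.9804 × V_1 = 4.167  =>  V_1 = 4.25 V
I_R2 = (V_1 - V_2)/R2 = (4.25 - 0)/6.8 = 0.625 A
|I_R2| = 0.625 A

Final answer: |I_R2| = 0.625 A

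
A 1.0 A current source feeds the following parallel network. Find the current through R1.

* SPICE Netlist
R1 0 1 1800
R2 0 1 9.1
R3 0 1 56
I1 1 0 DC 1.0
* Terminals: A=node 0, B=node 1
All resistors sit directly between nodes 0 and 1, so they are in parallel and share one voltage V; the full source current 1 A splits among them.
1/R_par = 1/1800 + 1/9.1 + 1/56 = 0.1283 S  =>  R_par = 7.794 Ω
V = I × R_par = 1 × 7.794 = 7.794 V
I_R1 = V/R1 = 7.794/1800 = 0.00433 A

Final answer: 0.00433 A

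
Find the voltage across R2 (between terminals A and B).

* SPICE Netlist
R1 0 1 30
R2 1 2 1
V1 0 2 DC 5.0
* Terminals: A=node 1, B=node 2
R1 and R2 are in series across V1 (node 0 → node 1 → node 2), and the output A–B is taken across R2, so this is a voltage divider.
Series current: I = V1/(R1 + R2) = 5/(30 + 1) = 5/31 = 0.1613 A
V_R2 = I × R2 = V1 × R2/(R1 + R2) = 5 × 1/31 = 0.1613 V

Final answer: 0.1613 V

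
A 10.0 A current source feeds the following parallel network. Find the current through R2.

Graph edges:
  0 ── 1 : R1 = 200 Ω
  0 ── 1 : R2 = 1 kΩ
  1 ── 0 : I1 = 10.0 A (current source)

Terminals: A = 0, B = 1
All resistors sit directly between nodes 0 and 1, so they are in parallel and share one voltage V; the full source current 10 A splits among them.
1/R_par = 1/200 + 1/1000 = 0.006 S  =>  R_par = 166.7 Ω
V = I × R_par = 10 × 166.7 = 1667 V
I_R2 = V/R2 = 1667/1000 = 1.667 A

Final answer: 1.667 A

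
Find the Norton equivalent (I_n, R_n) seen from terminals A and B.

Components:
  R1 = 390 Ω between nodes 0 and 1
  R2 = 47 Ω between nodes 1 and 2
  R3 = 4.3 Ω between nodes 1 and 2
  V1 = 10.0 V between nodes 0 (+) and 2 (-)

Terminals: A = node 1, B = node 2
Find the Thévenin equivalent first; then I_n = V_th/R_th and R_n = R_th.
Step 1 — V_th is the open-circuit voltage V_A - V_B (nothing connected across the terminals).
Nodal analysis, taking node 2 as the 0 V reference.
Source V1 fixes V_0 = 10 V.
KCL at each unknown node (sum of currents leaving = 0; resistances in Ω):
  Node 1: (V_1 - 10)/390 + (V_1 - 0)/47 + (V_1 - 0)/4.3 = 0
Collecting terms: 0.2564 × V_1 = 0.02564  =>  V_1 = 0.1 V
V_th = V_1 - V_2 = 0.1 - 0 = 0.1 V
Step 2 — R_th: zero the source — replace V1 by a short circuit (node 2 merges into node 0) — and find the resistance seen between A (node 1) and B (node 0).
Reduce the network between node 1 (A) and node 0 (B) by series/parallel combination:
  Rp1 = R1 ‖ R2 ‖ R3 (parallel, all between nodes 0 and 1) = 1/(1/390 + 1/47 + 1/4.3) = 3.9 Ω
R_th = 3.9 Ω
I_n = V_th/R_th = 0.1/3.9 = 0.02564 A, and R_n = R_th = 3.9 Ω

Final answer: I_n = 0.02564 A, R_n = 3.9 Ω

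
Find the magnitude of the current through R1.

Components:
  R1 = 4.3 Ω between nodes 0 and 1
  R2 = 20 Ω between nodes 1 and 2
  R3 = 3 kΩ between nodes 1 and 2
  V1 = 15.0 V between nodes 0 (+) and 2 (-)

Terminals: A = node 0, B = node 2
Nodal analysis, taking node 2 as the 0 V reference.
Source V1 fixes V_0 = 15 V.
KCL at each unknown node (sum of currents leaving = 0; resistances in Ω):
  Node 1: (V_1 - 15)/4.3 + (V_1 - 0)/20 + (V_1 - 0)/3000 = 0
Collecting terms: 0.2829 × V_1 = 3.488  =>  V_1 = 12.33 V
I_R1 = (V_0 - V_1)/R1 = (15 - 12.33)/4.3 = 0.6207 A
|I_R1| = 0.6207 A

Final answer: |I_R1| = 0.6207 A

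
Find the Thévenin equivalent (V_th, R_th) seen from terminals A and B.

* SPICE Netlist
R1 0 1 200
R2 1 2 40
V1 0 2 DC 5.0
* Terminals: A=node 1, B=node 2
Step 1 — V_th is the open-circuit voltage V_A - V_B (nothing connected across the terminals).
Nodal analysis, taking node 2 as the 0 V reference.
Source V1 fixes V_0 = 5 V.
KCL at each unknown node (sum of currents leaving = 0; resistances in Ω):
  Node 1: (V_1 - 5)/200 + (V_1 - 0)/40 = 0
Collecting terms: 0.03 × V_1 = 0.025  =>  V_1 = 0.8333 V
V_th = V_1 - V_2 = 0.8333 - 0 = 0.8333 V
Step 2 — R_th: zero the source — replace V1 by a short circuit (node 2 merges into node 0) — and find the resistance seen between A (node 1) and B (node 0).
Reduce the network between node 1 (A) and node 0 (B) by series/parallel combination:
  Rp1 = R1 ‖ R2 (parallel, both between nodes 0 and 1) = 1/(1/200 + 1/40) = 33.33 Ω
R_th = 33.33 Ω

Final answer: V_th = 0.8333 V, R_th = 33.33 Ω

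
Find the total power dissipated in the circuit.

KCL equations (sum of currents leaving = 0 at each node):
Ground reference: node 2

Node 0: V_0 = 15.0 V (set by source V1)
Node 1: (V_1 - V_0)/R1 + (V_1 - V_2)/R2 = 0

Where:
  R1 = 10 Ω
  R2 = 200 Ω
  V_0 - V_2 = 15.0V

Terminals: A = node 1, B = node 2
Nodal analysis, taking node 2 as the 0 V reference.
Source V1 fixes V_0 = 15 V.
KCL at each unknown node (sum of currents leaving = 0; resistances in Ω):
  Node 1: (V_1 - 15)/10 + (V_1 - 0)/200 = 0
Collecting terms: 0.105 × V_1 = 1.5  =>  V_1 = 14.29 V
Power in each resistor, P = (ΔV)²/R:
  P_R1 = (15 - 14.29)²/10 = 0.05102 W
  P_R2 = (14.29 - 0)²/200 = 1.02 W
P_total = P_R1 + P_R2 = 1.071 W

Final answer: 1.071 W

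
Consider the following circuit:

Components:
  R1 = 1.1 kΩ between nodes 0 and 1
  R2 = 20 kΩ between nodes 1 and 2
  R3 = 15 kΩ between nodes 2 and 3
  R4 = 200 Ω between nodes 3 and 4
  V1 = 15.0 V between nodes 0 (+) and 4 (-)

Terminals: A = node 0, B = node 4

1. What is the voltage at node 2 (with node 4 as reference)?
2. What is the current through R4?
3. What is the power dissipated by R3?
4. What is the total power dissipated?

Nodal analysis, taking node 4 as the 0 V reference.
Source V1 fixes V_0 = 15 V.
KCL at each unknown node (sum of currents leaving = 0; resistances in Ω):
  Node 1: (V_1 - 15)/1100 + (V_1 - V_2)/20000 = 0
  Node 2: (V_2 - V_1)/20000 + (V_2 - V_3)/15000 = 0
  Node 3: (V_3 - V_2)/15000 + (V_3 - 0)/200 = 0
Collecting terms (coefficients in siemens):
  0.0009591·V_1 - 0.00005·V_2 = 0.01364
  0.0001167·V_2 - 0.00005·V_1 - 0.00006667·V_3 = 0
  0.005067·V_3 - 0.00006667·V_2 = 0
Solving these 3 simultaneous equations (Gaussian elimination) gives:
  V_1 = 14.55 V, V_2 = 6.281 V, V_3 = 0.08264 V
Part 1:
  Read off the nodal solution: V_2 = 6.281 V
Part 2:
  I_R4 = (V_3 - V_4)/R4 = (0.08264 - 0)/200 = 0.0004132 A
  Magnitude: I_R4 = 0.0004132 A
Part 3:
  I_R3 = (V_2 - V_3)/R3 = (6.281 - 0.08264)/15000 = 0.0004132 A
  P_R3 = I_R3² × R3 = (0.0004132)² × 15000 = 0.002561 W
Part 4:
  Power in each resistor, P = (ΔV)²/R:
    P_R1 = (15 - 14.55)²/1100 = 0.0001878 W
    P_R2 = (14.55 - 6.281)²/20000 = 0.003415 W
    P_R3 = (6.281 - 0.08264)²/15000 = 0.002561 W
    P_R4 = (0.08264 - 0)²/200 = 0.00003415 W
  P_total = P_R1 + P_R2 + P_R3 + P_R4 = 0.006198 W

Final answers:
1. V_2 = 6.281 V
2. I_R4 = 0.0004132 A
3. P_R3 = 0.002561 W
4. P_total = 0.006198 W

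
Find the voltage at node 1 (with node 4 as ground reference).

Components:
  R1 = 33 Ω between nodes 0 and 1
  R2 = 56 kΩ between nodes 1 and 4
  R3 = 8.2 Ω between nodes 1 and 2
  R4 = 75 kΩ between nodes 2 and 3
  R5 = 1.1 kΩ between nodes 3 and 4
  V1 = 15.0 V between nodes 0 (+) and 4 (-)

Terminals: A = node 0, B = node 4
Nodal analysis, taking node 4 as the 0 V reference.
Source V1 fixes V_0 = 15 V.
KCL at each unknown node (sum of currents leaving = 0; resistances in Ω):
  Node 1: (V_1 - 15)/33 + (V_1 - 0)/56000 + (V_1 - V_2)/8.2 = 0
  Node 2: (V_2 - V_1)/8.2 + (V_2 - V_3)/75000 = 0
  Node 3: (V_3 - V_2)/75000 + (V_3 - 0)/1100 = 0
Collecting terms (coefficients in siemens):
  0.1523·V_1 - 0.122·V_2 = 0.4545
  0.122·V_2 - 0.122·V_1 - 0.00001333·V_3 = 0
  0.0009224·V_3 - 0.00001333·V_2 = 0
Solving these 3 simultaneous equations (Gaussian elimination) gives:
  V_1 = 14.98 V, V_2 = 14.98 V, V_3 = 0.2166 V
The requested potential is V_1 = 14.98 V.

Final answer: V_1 = 14.98 V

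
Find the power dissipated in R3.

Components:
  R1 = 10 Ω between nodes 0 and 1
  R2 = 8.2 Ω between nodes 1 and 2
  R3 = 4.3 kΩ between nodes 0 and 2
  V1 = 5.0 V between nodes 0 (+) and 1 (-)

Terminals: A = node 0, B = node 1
Nodal analysis, taking node 1 as the 0 V reference.
Source V1 fixes V_0 = 5 V.
KCL at each unknown node (sum of currents leaving = 0; resistances in Ω):
  Node 2: (V_2 - 0)/8.2 + (V_2 - 5)/4300 = 0
Collecting terms: 0.1222 × V_2 = 0.001163  =>  V_2 = 0.009517 V
I_R3 = (V_0 - V_2)/R3 = (5 - 0.009517)/4300 = 0.001161 A
P_R3 = I_R3² × R3 = (0.001161)² × 4300 = 0.005792 W

Final answer: 0.005792 W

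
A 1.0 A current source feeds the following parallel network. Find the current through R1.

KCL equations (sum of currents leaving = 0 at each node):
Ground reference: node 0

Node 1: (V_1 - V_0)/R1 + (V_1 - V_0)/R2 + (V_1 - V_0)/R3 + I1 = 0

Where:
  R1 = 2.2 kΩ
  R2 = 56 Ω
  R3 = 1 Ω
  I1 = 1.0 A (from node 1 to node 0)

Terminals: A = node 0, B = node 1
All resistors sit directly between nodes 0 and 1, so they are in parallel and share one voltage V; the full source current 1 A splits among them.
1/R_par = 1/2200 + 1/56 + 1/1 = 1.018 S  =>  R_par = 0.982 Ω
V = I × R_par = 1 × 0.982 = 0.982 V
I_R1 = V/R1 = 0.982/2200 = 0.0004464 A

Final answer: 0.0004464 A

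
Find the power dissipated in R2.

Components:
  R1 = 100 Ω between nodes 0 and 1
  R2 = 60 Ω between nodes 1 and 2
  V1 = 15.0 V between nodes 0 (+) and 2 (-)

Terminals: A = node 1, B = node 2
Nodal analysis, taking node 2 as the 0 V reference.
Source V1 fixes V_0 = 15 V.
KCL at each unknown node (sum of currents leaving = 0; resistances in Ω):
  Node 1: (V_1 - 15)/100 + (V_1 - 0)/60 = 0
Collecting terms: 0.02667 × V_1 = 0.15  =>  V_1 = 5.625 V
I_R2 = (V_1 - V_2)/R2 = (5.625 - 0)/60 = 0.09375 A
P_R2 = I_R2² × R2 = (0.09375)² × 60 = 0.5273 W

Final answer: 0.5273 W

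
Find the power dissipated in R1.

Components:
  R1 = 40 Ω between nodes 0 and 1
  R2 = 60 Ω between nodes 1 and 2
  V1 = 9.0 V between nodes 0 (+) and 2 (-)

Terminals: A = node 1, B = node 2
Nodal analysis, taking node 2 as the 0 V reference.
Source V1 fixes V_0 = 9 V.
KCL at each unknown node (sum of currents leaving = 0; resistances in Ω):
  Node 1: (V_1 - 9)/40 + (V_1 - 0)/60 = 0
Collecting terms: 0.04167 × V_1 = 0.225  =>  V_1 = 5.4 V
I_R1 = (V_0 - V_1)/R1 = (9 - 5.4)/40 = 0.09 A
P_R1 = I_R1² × R1 = (0.09)² × 40 = 0.324 W

Final answer: 0.324 W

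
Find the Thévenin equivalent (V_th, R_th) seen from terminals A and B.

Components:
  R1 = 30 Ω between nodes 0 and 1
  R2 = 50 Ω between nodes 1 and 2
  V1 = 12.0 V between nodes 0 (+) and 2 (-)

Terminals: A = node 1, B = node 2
Step 1 — V_th is the open-circuit voltage V_A - V_B (nothing connected across the terminals).
Nodal analysis, taking node 2 as the 0 V reference.
Source V1 fixes V_0 = 12 V.
KCL at each unknown node (sum of currents leaving = 0; resistances in Ω):
  Node 1: (V_1 - 12)/30 + (V_1 - 0)/50 = 0
Collecting terms: 0.05333 × V_1 = 0.4  =>  V_1 = 7.5 V
V_th = V_1 - V_2 = 7.5 - 0 = 7.5 V
Step 2 — R_th: zero the source — replace V1 by a short circuit (node 2 merges into node 0) — and find the resistance seen between A (node 1) and B (node 0).
Reduce the network between node 1 (A) and node 0 (B) by series/parallel combination:
  Rp1 = R1 ‖ R2 (parallel, both between nodes 0 and 1) = 1/(1/30 + 1/50) = 18.75 Ω
R_th = 18.75 Ω

Final answer: V_th = 7.5 V, R_th = 18.75 Ω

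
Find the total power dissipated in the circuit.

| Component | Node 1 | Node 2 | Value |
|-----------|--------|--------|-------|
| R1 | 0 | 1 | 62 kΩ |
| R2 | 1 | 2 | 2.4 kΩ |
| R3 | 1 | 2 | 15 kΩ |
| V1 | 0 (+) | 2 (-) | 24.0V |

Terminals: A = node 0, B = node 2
Nodal analysis, taking node 2 as the 0 V reference.
Source V1 fixes V_0 = 24 V.
KCL at each unknown node (sum of currents leaving = 0; resistances in Ω):
  Node 1: (V_1 - 24)/62000 + (V_1 - 0)/2400 + (V_1 - 0)/15000 = 0
Collecting terms: 0.0004995 × V_1 = 0.0003871  =>  V_1 = 0.775 V
Power in each resistor, P = (ΔV)²/R:
  P_R1 = (24 - 0.775)²/62000 = 0.0087 W
  P_R2 = (0.775 - 0)²/2400 = 0.0002503 W
  P_R3 = (0.775 - 0)²/15000 = 0.00004004 W
P_total = P_R1 + P_R2 + P_R3 = 0.00899 W

Final answer: 0.00899 W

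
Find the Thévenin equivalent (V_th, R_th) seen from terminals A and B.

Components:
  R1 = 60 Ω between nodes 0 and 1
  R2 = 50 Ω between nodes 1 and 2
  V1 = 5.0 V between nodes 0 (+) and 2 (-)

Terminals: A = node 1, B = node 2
Step 1 — V_th is the open-circuit voltage V_A - V_B (nothing connected across the terminals).
Nodal analysis, taking node 2 as the 0 V reference.
Source V1 fixes V_0 = 5 V.
KCL at each unknown node (sum of currents leaving = 0; resistances in Ω):
  Node 1: (V_1 - 5)/60 + (V_1 - 0)/50 = 0
Collecting terms: 0.03667 × V_1 = 0.08333  =>  V_1 = 2.273 V
V_th = V_1 - V_2 = 2.273 - 0 = 2.273 V
Step 2 — R_th: zero the source — replace V1 by a short circuit (node 2 merges into node 0) — and find the resistance seen between A (node 1) and B (node 0).
Reduce the network between node 1 (A) and node 0 (B) by series/parallel combination:
  Rp1 = R1 ‖ R2 (parallel, both between nodes 0 and 1) = 1/(1/60 + 1/50) = 27.27 Ω
R_th = 27.27 Ω

Final answer: V_th = 2.273 V, R_th = 27.27 Ω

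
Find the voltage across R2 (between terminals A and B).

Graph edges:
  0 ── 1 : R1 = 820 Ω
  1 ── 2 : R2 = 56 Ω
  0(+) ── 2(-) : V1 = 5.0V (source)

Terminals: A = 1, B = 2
R1 and R2 are in series across V1 (node 0 → node 1 → node 2), and the output A–B is taken across R2, so this is a voltage divider.
Series current: I = V1/(R1 + R2) = 5/(820 + 56) = 5/876 = 0.005708 A
V_R2 = I × R2 = V1 × R2/(R1 + R2) = 5 × 56/876 = 0.3196 V

Final answer: 0.3196 V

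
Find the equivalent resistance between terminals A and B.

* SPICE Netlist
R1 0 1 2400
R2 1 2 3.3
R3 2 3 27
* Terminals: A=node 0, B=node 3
Reduce the network between node 0 (A) and node 3 (B) by series/parallel combination:
  Rs1 = R1 + R2 (series, joined only at node 1) = 2400 + 3.3 = 2403 Ω
  Rs2 = R3 + Rs1 (series, joined only at node 2) = 27 + 2403 = 2430 Ω
R_eq = 2.43 kΩ

Final answer: 2.43 kΩ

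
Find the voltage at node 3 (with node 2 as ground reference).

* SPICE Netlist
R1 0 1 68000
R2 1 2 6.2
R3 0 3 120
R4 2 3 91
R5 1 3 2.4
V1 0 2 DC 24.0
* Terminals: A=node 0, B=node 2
Nodal analysis, taking node 2 as the 0 V reference.
Source V1 fixes V_0 = 24 V.
KCL at each unknown node (sum of currents leaving = 0; resistances in Ω):
  Node 1: (V_1 - 24)/68000 + (V_1 - 0)/6.2 + (V_1 - V_3)/2.4 = 0
  Node 3: (V_3 - 24)/120 + (V_3 - 0)/91 + (V_3 - V_1)/2.4 = 0
Collecting terms (coefficients in siemens):
  0.578·V_1 - 0.4167·V_3 = 0.0003529
  0.436·V_3 - 0.4167·V_1 = 0.2
Determinant D = (0.578)(0.436) - (-0.4167)(-0.4167) = 0.07838
V_1 = [(0.0003529)(0.436) - (-0.4167)(0.2)]/D = 1.065 V
V_3 = [(0.578)(0.2) - (0.0003529)(-0.4167)]/D = 1.477 V
The requested potential is V_3 = 1.477 V.

Final answer: V_3 = 1.477 V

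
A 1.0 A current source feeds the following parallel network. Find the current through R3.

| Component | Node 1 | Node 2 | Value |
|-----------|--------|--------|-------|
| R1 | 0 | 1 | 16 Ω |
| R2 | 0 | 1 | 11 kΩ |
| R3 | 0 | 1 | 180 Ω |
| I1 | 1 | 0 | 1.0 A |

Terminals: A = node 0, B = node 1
All resistors sit directly between nodes 0 and 1, so they are in parallel and share one voltage V; the full source current 1 A splits among them.
1/R_par = 1/16 + 1/11000 + 1/180 = 0.06815 S  =>  R_par = 14.67 Ω
V = I × R_par = 1 × 14.67 = 14.67 V
I_R3 = V/R3 = 14.67/180 = 0.08152 A

Final answer: 0.08152 A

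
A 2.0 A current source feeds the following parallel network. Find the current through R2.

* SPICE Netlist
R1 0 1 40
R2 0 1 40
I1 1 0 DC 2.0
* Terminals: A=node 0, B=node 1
All resistors sit directly between nodes 0 and 1, so they are in parallel and share one voltage V; the full source current 2 A splits among them.
1/R_par = 1/40 + 1/40 = 0.05 S  =>  R_par = 20 Ω
V = I × R_par = 2 × 20 = 40 V
I_R2 = V/R2 = 40/40 = 1 A

Final answer: 1 A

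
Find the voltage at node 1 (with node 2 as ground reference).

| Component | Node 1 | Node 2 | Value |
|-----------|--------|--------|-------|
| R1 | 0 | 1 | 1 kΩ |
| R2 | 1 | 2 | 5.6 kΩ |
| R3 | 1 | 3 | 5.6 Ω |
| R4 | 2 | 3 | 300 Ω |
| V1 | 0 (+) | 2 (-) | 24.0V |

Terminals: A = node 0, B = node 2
Nodal analysis, taking node 2 as the 0 V reference.
Source V1 fixes V_0 = 24 V.
KCL at each unknown node (sum of currents leaving = 0; resistances in Ω):
  Node 1: (V_1 - 24)/1000 + (V_1 - 0)/5600 + (V_1 - V_3)/5.6 = 0
  Node 3: (V_3 - V_1)/5.6 + (V_3 - 0)/300 = 0
Collecting terms (coefficients in siemens):
  0.1797·V_1 - 0.1786·V_3 = 0.024
  0.1819·V_3 - 0.1786·V_1 = 0
Determinant D = (0.1797)(0.1819) - (-0.1786)(-0.1786) = 0.0008096
V_1 = [(0.024)(0.1819) - (-0.1786)(0)]/D = 5.392 V
V_3 = [(0.1797)(0) - (0.024)(-0.1786)]/D = 5.293 V
The requested potential is V_1 = 5.392 V.

Final answer: V_1 = 5.392 V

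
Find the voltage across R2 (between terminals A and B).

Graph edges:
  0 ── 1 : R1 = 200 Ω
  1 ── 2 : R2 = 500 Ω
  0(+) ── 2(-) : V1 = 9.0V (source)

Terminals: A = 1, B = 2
R1 and R2 are in series across V1 (node 0 → node 1 → node 2), and the output A–B is taken across R2, so this is a voltage divider.
Series current: I = V1/(R1 + R2) = 9/(200 + 500) = 9/700 = 0.01286 A
V_R2 = I × R2 = V1 × R2/(R1 + R2) = 9 × 500/700 = 6.429 V

Final answer: 6.429 V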